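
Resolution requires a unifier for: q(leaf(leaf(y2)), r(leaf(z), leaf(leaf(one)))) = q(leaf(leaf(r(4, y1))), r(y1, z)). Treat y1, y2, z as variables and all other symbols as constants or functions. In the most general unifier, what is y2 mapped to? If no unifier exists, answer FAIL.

r(4, leaf(leaf(leaf(one))))

Decompose q/2: leaf(leaf(y2)) = leaf(leaf(r(4, y1))),  r(leaf(z), leaf(leaf(one))) = r(y1, z).
Decompose leaf/1: leaf(y2) = leaf(r(4, y1)).
Decompose leaf/1: y2 = r(4, y1).
Bind y2 := r(4, y1); no other remaining equation mentions y2.
Decompose r/2: leaf(z) = y1,  leaf(leaf(one)) = z.
Bind y1 := leaf(z); no other remaining equation mentions y1. Substituting into the earlier binding gives y2 := r(4, leaf(z)).
Bind z := leaf(leaf(one)). Substituting into the earlier bindings gives y2 := r(4, leaf(leaf(leaf(one)))), y1 := leaf(leaf(leaf(one))).
MGU = { y2 := r(4, leaf(leaf(leaf(one)))), y1 := leaf(leaf(leaf(one))), z := leaf(leaf(one)) }, so y2 := r(4, leaf(leaf(leaf(one)))).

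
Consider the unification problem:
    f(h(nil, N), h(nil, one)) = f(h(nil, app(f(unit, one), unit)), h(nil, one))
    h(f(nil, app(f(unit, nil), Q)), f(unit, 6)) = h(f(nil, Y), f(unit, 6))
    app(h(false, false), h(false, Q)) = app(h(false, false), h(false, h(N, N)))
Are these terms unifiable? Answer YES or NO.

Decompose f/2: h(nil, N) = h(nil, app(f(unit, one), unit)),  h(nil, one) = h(nil, one).
Decompose h/2: nil = nil,  N = app(f(unit, one), unit).
Delete trivial equation nil = nil.
Bind N := app(f(unit, one), unit); substituting into the one remaining equation that mentions N gives: app(h(false, false), h(false, Q)) = app(h(false, false), h(false, h(app(f(unit, one), unit), app(f(unit, one), unit)))).
Delete trivial equation h(nil, one) = h(nil, one).
Decompose h/2: f(nil, app(f(unit, nil), Q)) = f(nil, Y),  f(unit, 6) = f(unit, 6).
Decompose f/2: nil = nil,  app(f(unit, nil), Q) = Y.
Delete trivial equation nil = nil.
Bind Y := app(f(unit, nil), Q); no other remaining equation mentions Y.
Delete trivial equation f(unit, 6) = f(unit, 6).
Decompose app/2: h(false, false) = h(false, false),  h(false, Q) = h(false, h(app(f(unit, one), unit), app(f(unit, one), unit))).
Delete trivial equation h(false, false) = h(false, false).
Decompose h/2: false = false,  Q = h(app(f(unit, one), unit), app(f(unit, one), unit)).
Delete trivial equation false = false.
Bind Q := h(app(f(unit, one), unit), app(f(unit, one), unit)). Substituting into the earlier binding gives Y := app(f(unit, nil), h(app(f(unit, one), unit), app(f(unit, one), unit))).
No equations remain and no clash or occurs-check failure arose, so a unifier exists.

YES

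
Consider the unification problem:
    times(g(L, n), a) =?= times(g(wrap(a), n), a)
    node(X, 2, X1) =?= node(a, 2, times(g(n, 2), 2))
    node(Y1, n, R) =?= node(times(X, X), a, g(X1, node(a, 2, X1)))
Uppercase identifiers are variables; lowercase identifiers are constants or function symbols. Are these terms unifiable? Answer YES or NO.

Decompose times/2: g(L, n) =?= g(wrap(a), n),  a =?= a.
Decompose g/2: L =?= wrap(a),  n =?= n.
Bind L := wrap(a); no other remaining equation mentions L.
Delete trivial equation n =?= n.
Delete trivial equation a =?= a.
Decompose node/3: X =?= a,  2 =?= 2,  X1 =?= times(g(n, 2), 2).
Bind X := a; substituting into the one remaining equation that mentions X gives: node(Y1, n, R) =?= node(times(a, a), a, g(X1, node(a, 2, X1))).
Delete trivial equation 2 =?= 2.
Bind X1 := times(g(n, 2), 2); substituting into the remaining equation gives: node(Y1, n, R) =?= node(times(a, a), a, g(times(g(n, 2), 2), node(a, 2, times(g(n, 2), 2)))).
Decompose node/3: Y1 =?= times(a, a),  n =?= a,  R =?= g(times(g(n, 2), 2), node(a, 2, times(g(n, 2), 2))).
Bind Y1 := times(a, a); no other remaining equation mentions Y1.
Clash: constants n and a differ; no unifier exists.

NO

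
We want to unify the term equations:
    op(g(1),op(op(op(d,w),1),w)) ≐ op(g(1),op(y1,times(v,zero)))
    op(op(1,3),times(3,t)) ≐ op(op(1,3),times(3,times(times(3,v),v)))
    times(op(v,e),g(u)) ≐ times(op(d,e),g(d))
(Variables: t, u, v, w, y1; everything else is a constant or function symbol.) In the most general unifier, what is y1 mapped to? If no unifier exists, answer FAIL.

Decompose op/2: g(1) ≐ g(1),  op(op(op(d,w),1),w) ≐ op(y1,times(v,zero)).
Delete trivial equation g(1) ≐ g(1).
Decompose op/2: op(op(d,w),1) ≐ y1,  w ≐ times(v,zero).
Bind y1 := op(op(d,w),1); no other remaining equation mentions y1.
Bind w := times(v,zero); no other remaining equation mentions w. Substituting into the earlier binding gives y1 := op(op(d,times(v,zero)),1).
Decompose op/2: op(1,3) ≐ op(1,3),  times(3,t) ≐ times(3,times(times(3,v),v)).
Delete trivial equation op(1,3) ≐ op(1,3).
Decompose times/2: 3 ≐ 3,  t ≐ times(times(3,v),v).
Delete trivial equation 3 ≐ 3.
Bind t := times(times(3,v),v); no other remaining equation mentions t.
Decompose times/2: op(v,e) ≐ op(d,e),  g(u) ≐ g(d).
Decompose op/2: v ≐ d,  e ≐ e.
Bind v := d; no other remaining equation mentions v. Substituting into the earlier bindings gives y1 := op(op(d,times(d,zero)),1), w := times(d,zero), t := times(times(3,d),d).
Delete trivial equation e ≐ e.
Decompose g/1: u ≐ d.
Bind u := d.
MGU = { y1 ↦ op(op(d,times(d,zero)),1), w ↦ times(d,zero), t ↦ times(times(3,d),d), v ↦ d, u ↦ d }, so y1 ↦ op(op(d,times(d,zero)),1).

op(op(d,times(d,zero)),1)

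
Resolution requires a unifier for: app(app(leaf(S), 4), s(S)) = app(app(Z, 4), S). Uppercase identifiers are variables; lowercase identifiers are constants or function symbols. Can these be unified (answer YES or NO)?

NO

Decompose app/2: app(leaf(S), 4) = app(Z, 4),  s(S) = S.
Decompose app/2: leaf(S) = Z,  4 = 4.
Bind Z := leaf(S); no other remaining equation mentions Z.
Delete trivial equation 4 = 4.
Occurs check fails: S occurs in s(S); the equation S = s(S) has no finite solution.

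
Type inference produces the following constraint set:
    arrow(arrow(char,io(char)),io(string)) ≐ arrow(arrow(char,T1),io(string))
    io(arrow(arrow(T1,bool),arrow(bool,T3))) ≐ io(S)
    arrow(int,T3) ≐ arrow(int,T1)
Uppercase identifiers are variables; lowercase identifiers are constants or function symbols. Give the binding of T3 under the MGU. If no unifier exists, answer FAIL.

Decompose arrow/2: arrow(char,io(char)) ≐ arrow(char,T1),  io(string) ≐ io(string).
Decompose arrow/2: char ≐ char,  io(char) ≐ T1.
Delete trivial equation char ≐ char.
Bind T1 := io(char); substituting into the 2 remaining equations that mention T1 gives: io(arrow(arrow(io(char),bool),arrow(bool,T3))) ≐ io(S),  arrow(int,T3) ≐ arrow(int,io(char)).
Delete trivial equation io(string) ≐ io(string).
Decompose io/1: arrow(arrow(io(char),bool),arrow(bool,T3)) ≐ S.
Bind S := arrow(arrow(io(char),bool),arrow(bool,T3)); no other remaining equation mentions S.
Decompose arrow/2: int ≐ int,  T3 ≐ io(char).
Delete trivial equation int ≐ int.
Bind T3 := io(char). Substituting into the earlier binding gives S := arrow(arrow(io(char),bool),arrow(bool,io(char))).
MGU = { T1 -> io(char), S -> arrow(arrow(io(char),bool),arrow(bool,io(char))), T3 -> io(char) }, so T3 -> io(char).

io(char)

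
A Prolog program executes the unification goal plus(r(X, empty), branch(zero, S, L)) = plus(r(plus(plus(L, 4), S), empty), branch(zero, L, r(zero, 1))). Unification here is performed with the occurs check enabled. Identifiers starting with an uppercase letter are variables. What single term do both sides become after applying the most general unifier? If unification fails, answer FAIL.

Decompose plus/2: r(X, empty) = r(plus(plus(L, 4), S), empty),  branch(zero, S, L) = branch(zero, L, r(zero, 1)).
Decompose r/2: X = plus(plus(L, 4), S),  empty = empty.
Bind X := plus(plus(L, 4), S); no other remaining equation mentions X.
Delete trivial equation empty = empty.
Decompose branch/3: zero = zero,  S = L,  L = r(zero, 1).
Delete trivial equation zero = zero.
Bind S := L; no other remaining equation mentions S. Substituting into the earlier binding gives X := plus(plus(L, 4), L).
Bind L := r(zero, 1). Substituting into the earlier bindings gives X := plus(plus(r(zero, 1), 4), r(zero, 1)), S := r(zero, 1).
Applying the MGU to either side gives plus(r(plus(plus(r(zero, 1), 4), r(zero, 1)), empty), branch(zero, r(zero, 1), r(zero, 1))).

plus(r(plus(plus(r(zero, 1), 4), r(zero, 1)), empty), branch(zero, r(zero, 1), r(zero, 1)))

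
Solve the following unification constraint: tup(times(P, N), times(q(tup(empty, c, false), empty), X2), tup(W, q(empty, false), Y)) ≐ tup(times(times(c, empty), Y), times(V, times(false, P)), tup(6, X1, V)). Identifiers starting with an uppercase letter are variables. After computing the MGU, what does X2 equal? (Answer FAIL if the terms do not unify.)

Decompose tup/3: times(P, N) ≐ times(times(c, empty), Y),  times(q(tup(empty, c, false), empty), X2) ≐ times(V, times(false, P)),  tup(W, q(empty, false), Y) ≐ tup(6, X1, V).
Decompose times/2: P ≐ times(c, empty),  N ≐ Y.
Bind P := times(c, empty); substituting into the one remaining equation that mentions P gives: times(q(tup(empty, c, false), empty), X2) ≐ times(V, times(false, times(c, empty))).
Bind N := Y; no other remaining equation mentions N.
Decompose times/2: q(tup(empty, c, false), empty) ≐ V,  X2 ≐ times(false, times(c, empty)).
Bind V := q(tup(empty, c, false), empty); substituting into the one remaining equation that mentions V gives: tup(W, q(empty, false), Y) ≐ tup(6, X1, q(tup(empty, c, false), empty)).
Bind X2 := times(false, times(c, empty)); no other remaining equation mentions X2.
Decompose tup/3: W ≐ 6,  q(empty, false) ≐ X1,  Y ≐ q(tup(empty, c, false), empty).
Bind W := 6; no other remaining equation mentions W.
Bind X1 := q(empty, false); no other remaining equation mentions X1.
Bind Y := q(tup(empty, c, false), empty). Substituting into the earlier binding gives N := q(tup(empty, c, false), empty).
MGU = { P -> times(c, empty), N -> q(tup(empty, c, false), empty), V -> q(tup(empty, c, false), empty), X2 -> times(false, times(c, empty)), W -> 6, X1 -> q(empty, false), Y -> q(tup(empty, c, false), empty) }, so X2 -> times(false, times(c, empty)).

times(false, times(c, empty))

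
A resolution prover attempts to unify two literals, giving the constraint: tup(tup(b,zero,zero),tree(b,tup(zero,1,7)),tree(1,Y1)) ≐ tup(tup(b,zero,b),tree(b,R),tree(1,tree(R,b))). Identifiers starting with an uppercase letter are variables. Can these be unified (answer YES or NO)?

Decompose tup/3: tup(b,zero,zero) ≐ tup(b,zero,b),  tree(b,tup(zero,1,7)) ≐ tree(b,R),  tree(1,Y1) ≐ tree(1,tree(R,b)).
Decompose tup/3: b ≐ b,  zero ≐ zero,  zero ≐ b.
Delete trivial equation b ≐ b.
Delete trivial equation zero ≐ zero.
Clash: constants zero and b differ; no unifier exists.

NO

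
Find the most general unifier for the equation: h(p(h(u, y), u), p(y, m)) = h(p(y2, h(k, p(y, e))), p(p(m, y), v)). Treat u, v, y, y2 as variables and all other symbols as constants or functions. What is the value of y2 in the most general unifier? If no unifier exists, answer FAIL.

Decompose h/2: p(h(u, y), u) = p(y2, h(k, p(y, e))),  p(y, m) = p(p(m, y), v).
Decompose p/2: h(u, y) = y2,  u = h(k, p(y, e)).
Bind y2 := h(u, y); no other remaining equation mentions y2.
Bind u := h(k, p(y, e)); no other remaining equation mentions u. Substituting into the earlier binding gives y2 := h(h(k, p(y, e)), y).
Decompose p/2: y = p(m, y),  m = v.
Occurs check fails: y occurs in p(m, y); the equation y = p(m, y) has no finite solution.

FAIL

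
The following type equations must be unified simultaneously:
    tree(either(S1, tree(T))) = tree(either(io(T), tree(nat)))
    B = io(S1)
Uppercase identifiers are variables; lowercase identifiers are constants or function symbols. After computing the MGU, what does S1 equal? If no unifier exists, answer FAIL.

io(nat)

Decompose tree/1: either(S1, tree(T)) = either(io(T), tree(nat)).
Decompose either/2: S1 = io(T),  tree(T) = tree(nat).
Bind S1 := io(T); substituting into the one remaining equation that mentions S1 gives: B = io(io(T)).
Decompose tree/1: T = nat.
Bind T := nat; substituting into the remaining equation gives: B = io(io(nat)). Substituting into the earlier binding gives S1 := io(nat).
Bind B := io(io(nat)).
MGU = { S1 := io(nat), T := nat, B := io(io(nat)) }, so S1 := io(nat).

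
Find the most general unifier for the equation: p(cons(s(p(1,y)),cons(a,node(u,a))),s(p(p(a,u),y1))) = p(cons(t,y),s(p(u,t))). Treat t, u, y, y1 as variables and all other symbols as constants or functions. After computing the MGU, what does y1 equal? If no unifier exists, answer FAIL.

Decompose p/2: cons(s(p(1,y)),cons(a,node(u,a))) = cons(t,y),  s(p(p(a,u),y1)) = s(p(u,t)).
Decompose cons/2: s(p(1,y)) = t,  cons(a,node(u,a)) = y.
Bind t := s(p(1,y)); substituting into the one remaining equation that mentions t gives: s(p(p(a,u),y1)) = s(p(u,s(p(1,y)))).
Bind y := cons(a,node(u,a)); substituting into the remaining equation gives: s(p(p(a,u),y1)) = s(p(u,s(p(1,cons(a,node(u,a)))))). Substituting into the earlier binding gives t := s(p(1,cons(a,node(u,a)))).
Decompose s/1: p(p(a,u),y1) = p(u,s(p(1,cons(a,node(u,a))))).
Decompose p/2: p(a,u) = u,  y1 = s(p(1,cons(a,node(u,a)))).
Occurs check fails: u occurs in p(a,u); the equation u = p(a,u) has no finite solution.

FAIL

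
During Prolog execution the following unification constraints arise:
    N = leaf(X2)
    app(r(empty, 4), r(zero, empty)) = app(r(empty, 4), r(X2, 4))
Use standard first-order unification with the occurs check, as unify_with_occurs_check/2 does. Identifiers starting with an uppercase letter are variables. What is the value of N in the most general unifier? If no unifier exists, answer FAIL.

FAIL

Bind N := leaf(X2); no other remaining equation mentions N.
Decompose app/2: r(empty, 4) = r(empty, 4),  r(zero, empty) = r(X2, 4).
Delete trivial equation r(empty, 4) = r(empty, 4).
Decompose r/2: zero = X2,  empty = 4.
Bind X2 := zero; no other remaining equation mentions X2. Substituting into the earlier binding gives N := leaf(zero).
Clash: constants empty and 4 differ; no unifier exists.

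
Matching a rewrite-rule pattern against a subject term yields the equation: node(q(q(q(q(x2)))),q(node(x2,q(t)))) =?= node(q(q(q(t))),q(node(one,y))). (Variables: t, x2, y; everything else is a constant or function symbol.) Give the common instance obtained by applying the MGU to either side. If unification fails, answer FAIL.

node(q(q(q(q(one)))),q(node(one,q(q(one)))))

Decompose node/2: q(q(q(q(x2)))) =?= q(q(q(t))),  q(node(x2,q(t))) =?= q(node(one,y)).
Decompose q/1: q(q(q(x2))) =?= q(q(t)).
Decompose q/1: q(q(x2)) =?= q(t).
Decompose q/1: q(x2) =?= t.
Bind t := q(x2); substituting into the remaining equation gives: q(node(x2,q(q(x2)))) =?= q(node(one,y)).
Decompose q/1: node(x2,q(q(x2))) =?= node(one,y).
Decompose node/2: x2 =?= one,  q(q(x2)) =?= y.
Bind x2 := one; substituting into the remaining equation gives: q(q(one)) =?= y. Substituting into the earlier binding gives t := q(one).
Bind y := q(q(one)).
Applying the MGU to either side gives node(q(q(q(q(one)))),q(node(one,q(q(one))))).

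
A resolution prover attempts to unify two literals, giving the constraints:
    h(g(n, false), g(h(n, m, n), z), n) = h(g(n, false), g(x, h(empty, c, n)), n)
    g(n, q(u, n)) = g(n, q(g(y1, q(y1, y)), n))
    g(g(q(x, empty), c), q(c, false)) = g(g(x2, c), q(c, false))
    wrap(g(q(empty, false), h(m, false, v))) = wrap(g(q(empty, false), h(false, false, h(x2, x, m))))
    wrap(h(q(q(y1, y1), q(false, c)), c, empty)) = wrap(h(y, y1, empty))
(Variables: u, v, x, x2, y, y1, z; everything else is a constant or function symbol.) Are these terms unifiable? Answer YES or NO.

Decompose h/3: g(n, false) = g(n, false),  g(h(n, m, n), z) = g(x, h(empty, c, n)),  n = n.
Delete trivial equation g(n, false) = g(n, false).
Decompose g/2: h(n, m, n) = x,  z = h(empty, c, n).
Bind x := h(n, m, n); substituting into the 2 remaining equations that mention x gives: g(g(q(h(n, m, n), empty), c), q(c, false)) = g(g(x2, c), q(c, false)),  wrap(g(q(empty, false), h(m, false, v))) = wrap(g(q(empty, false), h(false, false, h(x2, h(n, m, n), m)))).
Bind z := h(empty, c, n); no other remaining equation mentions z.
Delete trivial equation n = n.
Decompose g/2: n = n,  q(u, n) = q(g(y1, q(y1, y)), n).
Delete trivial equation n = n.
Decompose q/2: u = g(y1, q(y1, y)),  n = n.
Bind u := g(y1, q(y1, y)); no other remaining equation mentions u.
Delete trivial equation n = n.
Decompose g/2: g(q(h(n, m, n), empty), c) = g(x2, c),  q(c, false) = q(c, false).
Decompose g/2: q(h(n, m, n), empty) = x2,  c = c.
Bind x2 := q(h(n, m, n), empty); substituting into the one remaining equation that mentions x2 gives: wrap(g(q(empty, false), h(m, false, v))) = wrap(g(q(empty, false), h(false, false, h(q(h(n, m, n), empty), h(n, m, n), m)))).
Delete trivial equation c = c.
Delete trivial equation q(c, false) = q(c, false).
Decompose wrap/1: g(q(empty, false), h(m, false, v)) = g(q(empty, false), h(false, false, h(q(h(n, m, n), empty), h(n, m, n), m))).
Decompose g/2: q(empty, false) = q(empty, false),  h(m, false, v) = h(false, false, h(q(h(n, m, n), empty), h(n, m, n), m)).
Delete trivial equation q(empty, false) = q(empty, false).
Decompose h/3: m = false,  false = false,  v = h(q(h(n, m, n), empty), h(n, m, n), m).
Clash: constants m and false differ; no unifier exists.

NO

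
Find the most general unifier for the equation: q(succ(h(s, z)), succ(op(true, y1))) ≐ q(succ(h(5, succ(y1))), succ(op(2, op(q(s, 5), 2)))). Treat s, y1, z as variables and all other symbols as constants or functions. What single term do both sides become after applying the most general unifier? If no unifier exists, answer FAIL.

Decompose q/2: succ(h(s, z)) ≐ succ(h(5, succ(y1))),  succ(op(true, y1)) ≐ succ(op(2, op(q(s, 5), 2))).
Decompose succ/1: h(s, z) ≐ h(5, succ(y1)).
Decompose h/2: s ≐ 5,  z ≐ succ(y1).
Bind s := 5; substituting into the one remaining equation that mentions s gives: succ(op(true, y1)) ≐ succ(op(2, op(q(5, 5), 2))).
Bind z := succ(y1); no other remaining equation mentions z.
Decompose succ/1: op(true, y1) ≐ op(2, op(q(5, 5), 2)).
Decompose op/2: true ≐ 2,  y1 ≐ op(q(5, 5), 2).
Clash: constants true and 2 differ; no unifier exists.

FAIL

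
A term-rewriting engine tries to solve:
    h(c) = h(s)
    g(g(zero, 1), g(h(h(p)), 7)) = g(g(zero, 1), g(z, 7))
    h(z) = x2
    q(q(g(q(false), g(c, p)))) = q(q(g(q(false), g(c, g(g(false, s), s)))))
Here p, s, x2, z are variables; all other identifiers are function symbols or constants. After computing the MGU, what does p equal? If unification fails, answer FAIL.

g(g(false, c), c)

Decompose h/1: c = s.
Bind s := c; substituting into the one remaining equation that mentions s gives: q(q(g(q(false), g(c, p)))) = q(q(g(q(false), g(c, g(g(false, c), c))))).
Decompose g/2: g(zero, 1) = g(zero, 1),  g(h(h(p)), 7) = g(z, 7).
Delete trivial equation g(zero, 1) = g(zero, 1).
Decompose g/2: h(h(p)) = z,  7 = 7.
Bind z := h(h(p)); substituting into the one remaining equation that mentions z gives: h(h(h(p))) = x2.
Delete trivial equation 7 = 7.
Bind x2 := h(h(h(p))); no other remaining equation mentions x2.
Decompose q/1: q(g(q(false), g(c, p))) = q(g(q(false), g(c, g(g(false, c), c)))).
Decompose q/1: g(q(false), g(c, p)) = g(q(false), g(c, g(g(false, c), c))).
Decompose g/2: q(false) = q(false),  g(c, p) = g(c, g(g(false, c), c)).
Delete trivial equation q(false) = q(false).
Decompose g/2: c = c,  p = g(g(false, c), c).
Delete trivial equation c = c.
Bind p := g(g(false, c), c). Substituting into the earlier bindings gives z := h(h(g(g(false, c), c))), x2 := h(h(h(g(g(false, c), c)))).
MGU = { s ↦ c, z ↦ h(h(g(g(false, c), c))), x2 ↦ h(h(h(g(g(false, c), c)))), p ↦ g(g(false, c), c) }, so p ↦ g(g(false, c), c).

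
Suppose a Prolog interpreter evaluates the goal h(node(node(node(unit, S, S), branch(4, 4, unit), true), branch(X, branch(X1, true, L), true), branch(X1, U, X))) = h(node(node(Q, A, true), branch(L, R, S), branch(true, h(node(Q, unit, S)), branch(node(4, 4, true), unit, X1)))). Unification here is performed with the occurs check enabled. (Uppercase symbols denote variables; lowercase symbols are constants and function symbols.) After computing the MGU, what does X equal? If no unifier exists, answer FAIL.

branch(node(4, 4, true), unit, true)

Decompose h/1: node(node(node(unit, S, S), branch(4, 4, unit), true), branch(X, branch(X1, true, L), true), branch(X1, U, X)) = node(node(Q, A, true), branch(L, R, S), branch(true, h(node(Q, unit, S)), branch(node(4, 4, true), unit, X1))).
Decompose node/3: node(node(unit, S, S), branch(4, 4, unit), true) = node(Q, A, true),  branch(X, branch(X1, true, L), true) = branch(L, R, S),  branch(X1, U, X) = branch(true, h(node(Q, unit, S)), branch(node(4, 4, true), unit, X1)).
Decompose node/3: node(unit, S, S) = Q,  branch(4, 4, unit) = A,  true = true.
Bind Q := node(unit, S, S); substituting into the one remaining equation that mentions Q gives: branch(X1, U, X) = branch(true, h(node(node(unit, S, S), unit, S)), branch(node(4, 4, true), unit, X1)).
Bind A := branch(4, 4, unit); no other remaining equation mentions A.
Delete trivial equation true = true.
Decompose branch/3: X = L,  branch(X1, true, L) = R,  true = S.
Bind X := L; substituting into the one remaining equation that mentions X gives: branch(X1, U, L) = branch(true, h(node(node(unit, S, S), unit, S)), branch(node(4, 4, true), unit, X1)).
Bind R := branch(X1, true, L); no other remaining equation mentions R.
Bind S := true; substituting into the remaining equation gives: branch(X1, U, L) = branch(true, h(node(node(unit, true, true), unit, true)), branch(node(4, 4, true), unit, X1)). Substituting into the earlier binding gives Q := node(unit, true, true).
Decompose branch/3: X1 = true,  U = h(node(node(unit, true, true), unit, true)),  L = branch(node(4, 4, true), unit, X1).
Bind X1 := true; substituting into the one remaining equation that mentions X1 gives: L = branch(node(4, 4, true), unit, true). Substituting into the earlier binding gives R := branch(true, true, L).
Bind U := h(node(node(unit, true, true), unit, true)); no other remaining equation mentions U.
Bind L := branch(node(4, 4, true), unit, true). Substituting into the earlier bindings gives X := branch(node(4, 4, true), unit, true), R := branch(true, true, branch(node(4, 4, true), unit, true)).
MGU = { Q ↦ node(unit, true, true), A ↦ branch(4, 4, unit), X ↦ branch(node(4, 4, true), unit, true), R ↦ branch(true, true, branch(node(4, 4, true), unit, true)), S ↦ true, X1 ↦ true, U ↦ h(node(node(unit, true, true), unit, true)), L ↦ branch(node(4, 4, true), unit, true) }, so X ↦ branch(node(4, 4, true), unit, true).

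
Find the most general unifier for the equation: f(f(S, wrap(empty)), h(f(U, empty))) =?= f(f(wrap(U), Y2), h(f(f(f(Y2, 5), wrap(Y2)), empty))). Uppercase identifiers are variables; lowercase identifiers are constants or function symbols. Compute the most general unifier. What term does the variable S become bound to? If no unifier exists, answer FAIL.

wrap(f(f(wrap(empty), 5), wrap(wrap(empty))))

Decompose f/2: f(S, wrap(empty)) =?= f(wrap(U), Y2),  h(f(U, empty)) =?= h(f(f(f(Y2, 5), wrap(Y2)), empty)).
Decompose f/2: S =?= wrap(U),  wrap(empty) =?= Y2.
Bind S := wrap(U); no other remaining equation mentions S.
Bind Y2 := wrap(empty); substituting into the remaining equation gives: h(f(U, empty)) =?= h(f(f(f(wrap(empty), 5), wrap(wrap(empty))), empty)).
Decompose h/1: f(U, empty) =?= f(f(f(wrap(empty), 5), wrap(wrap(empty))), empty).
Decompose f/2: U =?= f(f(wrap(empty), 5), wrap(wrap(empty))),  empty =?= empty.
Bind U := f(f(wrap(empty), 5), wrap(wrap(empty))); no other remaining equation mentions U. Substituting into the earlier binding gives S := wrap(f(f(wrap(empty), 5), wrap(wrap(empty)))).
Delete trivial equation empty =?= empty.
MGU = { S ↦ wrap(f(f(wrap(empty), 5), wrap(wrap(empty)))), Y2 ↦ wrap(empty), U ↦ f(f(wrap(empty), 5), wrap(wrap(empty))) }, so S ↦ wrap(f(f(wrap(empty), 5), wrap(wrap(empty)))).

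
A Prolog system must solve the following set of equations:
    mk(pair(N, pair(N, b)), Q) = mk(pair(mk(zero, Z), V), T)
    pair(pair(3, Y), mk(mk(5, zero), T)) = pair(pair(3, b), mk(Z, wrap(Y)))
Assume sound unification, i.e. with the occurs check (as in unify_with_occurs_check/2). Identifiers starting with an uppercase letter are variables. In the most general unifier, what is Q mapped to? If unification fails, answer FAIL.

wrap(b)

Decompose mk/2: pair(N, pair(N, b)) = pair(mk(zero, Z), V),  Q = T.
Decompose pair/2: N = mk(zero, Z),  pair(N, b) = V.
Bind N := mk(zero, Z); substituting into the one remaining equation that mentions N gives: pair(mk(zero, Z), b) = V.
Bind V := pair(mk(zero, Z), b); no other remaining equation mentions V.
Bind Q := T; no other remaining equation mentions Q.
Decompose pair/2: pair(3, Y) = pair(3, b),  mk(mk(5, zero), T) = mk(Z, wrap(Y)).
Decompose pair/2: 3 = 3,  Y = b.
Delete trivial equation 3 = 3.
Bind Y := b; substituting into the remaining equation gives: mk(mk(5, zero), T) = mk(Z, wrap(b)).
Decompose mk/2: mk(5, zero) = Z,  T = wrap(b).
Bind Z := mk(5, zero); no other remaining equation mentions Z. Substituting into the earlier bindings gives N := mk(zero, mk(5, zero)), V := pair(mk(zero, mk(5, zero)), b).
Bind T := wrap(b). Substituting into the earlier binding gives Q := wrap(b).
MGU = { N = mk(zero, mk(5, zero)), V = pair(mk(zero, mk(5, zero)), b), Q = wrap(b), Y = b, Z = mk(5, zero), T = wrap(b) }, so Q = wrap(b).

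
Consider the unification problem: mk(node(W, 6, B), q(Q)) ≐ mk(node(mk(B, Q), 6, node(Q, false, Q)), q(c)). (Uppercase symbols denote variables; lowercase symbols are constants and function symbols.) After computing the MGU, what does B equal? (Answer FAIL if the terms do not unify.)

node(c, false, c)

Decompose mk/2: node(W, 6, B) ≐ node(mk(B, Q), 6, node(Q, false, Q)),  q(Q) ≐ q(c).
Decompose node/3: W ≐ mk(B, Q),  6 ≐ 6,  B ≐ node(Q, false, Q).
Bind W := mk(B, Q); no other remaining equation mentions W.
Delete trivial equation 6 ≐ 6.
Bind B := node(Q, false, Q); no other remaining equation mentions B. Substituting into the earlier binding gives W := mk(node(Q, false, Q), Q).
Decompose q/1: Q ≐ c.
Bind Q := c. Substituting into the earlier bindings gives W := mk(node(c, false, c), c), B := node(c, false, c).
MGU = { W -> mk(node(c, false, c), c), B -> node(c, false, c), Q -> c }, so B -> node(c, false, c).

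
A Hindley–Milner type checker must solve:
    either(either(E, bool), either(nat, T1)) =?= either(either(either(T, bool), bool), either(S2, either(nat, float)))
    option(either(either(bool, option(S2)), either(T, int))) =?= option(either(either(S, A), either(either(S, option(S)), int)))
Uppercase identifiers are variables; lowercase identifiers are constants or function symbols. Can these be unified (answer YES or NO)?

Decompose either/2: either(E, bool) =?= either(either(T, bool), bool),  either(nat, T1) =?= either(S2, either(nat, float)).
Decompose either/2: E =?= either(T, bool),  bool =?= bool.
Bind E := either(T, bool); no other remaining equation mentions E.
Delete trivial equation bool =?= bool.
Decompose either/2: nat =?= S2,  T1 =?= either(nat, float).
Bind S2 := nat; substituting into the one remaining equation that mentions S2 gives: option(either(either(bool, option(nat)), either(T, int))) =?= option(either(either(S, A), either(either(S, option(S)), int))).
Bind T1 := either(nat, float); no other remaining equation mentions T1.
Decompose option/1: either(either(bool, option(nat)), either(T, int)) =?= either(either(S, A), either(either(S, option(S)), int)).
Decompose either/2: either(bool, option(nat)) =?= either(S, A),  either(T, int) =?= either(either(S, option(S)), int).
Decompose either/2: bool =?= S,  option(nat) =?= A.
Bind S := bool; substituting into the one remaining equation that mentions S gives: either(T, int) =?= either(either(bool, option(bool)), int).
Bind A := option(nat); no other remaining equation mentions A.
Decompose either/2: T =?= either(bool, option(bool)),  int =?= int.
Bind T := either(bool, option(bool)); no other remaining equation mentions T. Substituting into the earlier binding gives E := either(either(bool, option(bool)), bool).
Delete trivial equation int =?= int.
No equations remain and no clash or occurs-check failure arose, so a unifier exists.

YES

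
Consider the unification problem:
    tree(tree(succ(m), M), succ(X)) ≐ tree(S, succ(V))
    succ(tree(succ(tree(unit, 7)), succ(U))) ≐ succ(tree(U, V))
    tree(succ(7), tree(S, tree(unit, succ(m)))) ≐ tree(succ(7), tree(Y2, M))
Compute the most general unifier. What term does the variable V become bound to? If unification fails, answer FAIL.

Decompose tree/2: tree(succ(m), M) ≐ S,  succ(X) ≐ succ(V).
Bind S := tree(succ(m), M); substituting into the one remaining equation that mentions S gives: tree(succ(7), tree(tree(succ(m), M), tree(unit, succ(m)))) ≐ tree(succ(7), tree(Y2, M)).
Decompose succ/1: X ≐ V.
Bind X := V; no other remaining equation mentions X.
Decompose succ/1: tree(succ(tree(unit, 7)), succ(U)) ≐ tree(U, V).
Decompose tree/2: succ(tree(unit, 7)) ≐ U,  succ(U) ≐ V.
Bind U := succ(tree(unit, 7)); substituting into the one remaining equation that mentions U gives: succ(succ(tree(unit, 7))) ≐ V.
Bind V := succ(succ(tree(unit, 7))); no other remaining equation mentions V. Substituting into the earlier binding gives X := succ(succ(tree(unit, 7))).
Decompose tree/2: succ(7) ≐ succ(7),  tree(tree(succ(m), M), tree(unit, succ(m))) ≐ tree(Y2, M).
Delete trivial equation succ(7) ≐ succ(7).
Decompose tree/2: tree(succ(m), M) ≐ Y2,  tree(unit, succ(m)) ≐ M.
Bind Y2 := tree(succ(m), M); no other remaining equation mentions Y2.
Bind M := tree(unit, succ(m)). Substituting into the earlier bindings gives S := tree(succ(m), tree(unit, succ(m))), Y2 := tree(succ(m), tree(unit, succ(m))).
MGU = { S -> tree(succ(m), tree(unit, succ(m))), X -> succ(succ(tree(unit, 7))), U -> succ(tree(unit, 7)), V -> succ(succ(tree(unit, 7))), Y2 -> tree(succ(m), tree(unit, succ(m))), M -> tree(unit, succ(m)) }, so V -> succ(succ(tree(unit, 7))).

succ(succ(tree(unit, 7)))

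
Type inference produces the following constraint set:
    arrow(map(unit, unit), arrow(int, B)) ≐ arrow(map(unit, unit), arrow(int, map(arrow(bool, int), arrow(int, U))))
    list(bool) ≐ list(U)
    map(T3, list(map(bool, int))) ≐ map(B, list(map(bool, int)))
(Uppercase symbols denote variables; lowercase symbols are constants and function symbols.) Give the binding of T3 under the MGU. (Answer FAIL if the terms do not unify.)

Decompose arrow/2: map(unit, unit) ≐ map(unit, unit),  arrow(int, B) ≐ arrow(int, map(arrow(bool, int), arrow(int, U))).
Delete trivial equation map(unit, unit) ≐ map(unit, unit).
Decompose arrow/2: int ≐ int,  B ≐ map(arrow(bool, int), arrow(int, U)).
Delete trivial equation int ≐ int.
Bind B := map(arrow(bool, int), arrow(int, U)); substituting into the one remaining equation that mentions B gives: map(T3, list(map(bool, int))) ≐ map(map(arrow(bool, int), arrow(int, U)), list(map(bool, int))).
Decompose list/1: bool ≐ U.
Bind U := bool; substituting into the remaining equation gives: map(T3, list(map(bool, int))) ≐ map(map(arrow(bool, int), arrow(int, bool)), list(map(bool, int))). Substituting into the earlier binding gives B := map(arrow(bool, int), arrow(int, bool)).
Decompose map/2: T3 ≐ map(arrow(bool, int), arrow(int, bool)),  list(map(bool, int)) ≐ list(map(bool, int)).
Bind T3 := map(arrow(bool, int), arrow(int, bool)); no other remaining equation mentions T3.
Delete trivial equation list(map(bool, int)) ≐ list(map(bool, int)).
MGU = { B ↦ map(arrow(bool, int), arrow(int, bool)), U ↦ bool, T3 ↦ map(arrow(bool, int), arrow(int, bool)) }, so T3 ↦ map(arrow(bool, int), arrow(int, bool)).

map(arrow(bool, int), arrow(int, bool))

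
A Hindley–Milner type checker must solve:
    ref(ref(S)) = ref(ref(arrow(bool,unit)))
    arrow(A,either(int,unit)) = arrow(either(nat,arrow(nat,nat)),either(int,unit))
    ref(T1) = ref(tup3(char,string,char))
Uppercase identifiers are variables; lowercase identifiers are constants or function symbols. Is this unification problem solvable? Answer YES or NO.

Decompose ref/1: ref(S) = ref(arrow(bool,unit)).
Decompose ref/1: S = arrow(bool,unit).
Bind S := arrow(bool,unit); no other remaining equation mentions S.
Decompose arrow/2: A = either(nat,arrow(nat,nat)),  either(int,unit) = either(int,unit).
Bind A := either(nat,arrow(nat,nat)); no other remaining equation mentions A.
Delete trivial equation either(int,unit) = either(int,unit).
Decompose ref/1: T1 = tup3(char,string,char).
Bind T1 := tup3(char,string,char).
No equations remain and no clash or occurs-check failure arose, so a unifier exists.

YES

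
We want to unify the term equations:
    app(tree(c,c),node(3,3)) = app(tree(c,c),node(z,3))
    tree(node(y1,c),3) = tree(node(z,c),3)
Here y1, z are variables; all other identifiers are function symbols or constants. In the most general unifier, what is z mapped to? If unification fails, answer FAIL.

Decompose app/2: tree(c,c) = tree(c,c),  node(3,3) = node(z,3).
Delete trivial equation tree(c,c) = tree(c,c).
Decompose node/2: 3 = z,  3 = 3.
Bind z := 3; substituting into the one remaining equation that mentions z gives: tree(node(y1,c),3) = tree(node(3,c),3).
Delete trivial equation 3 = 3.
Decompose tree/2: node(y1,c) = node(3,c),  3 = 3.
Decompose node/2: y1 = 3,  c = c.
Bind y1 := 3; no other remaining equation mentions y1.
Delete trivial equation c = c.
Delete trivial equation 3 = 3.
MGU = { z := 3, y1 := 3 }, so z := 3.

3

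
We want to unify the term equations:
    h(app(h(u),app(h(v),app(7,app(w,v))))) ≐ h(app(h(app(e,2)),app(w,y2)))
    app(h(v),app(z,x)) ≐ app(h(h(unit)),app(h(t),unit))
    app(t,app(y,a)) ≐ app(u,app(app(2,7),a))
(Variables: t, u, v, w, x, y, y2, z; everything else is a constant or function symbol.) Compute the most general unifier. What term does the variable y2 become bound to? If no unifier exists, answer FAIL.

app(7,app(h(h(unit)),h(unit)))

Decompose h/1: app(h(u),app(h(v),app(7,app(w,v)))) ≐ app(h(app(e,2)),app(w,y2)).
Decompose app/2: h(u) ≐ h(app(e,2)),  app(h(v),app(7,app(w,v))) ≐ app(w,y2).
Decompose h/1: u ≐ app(e,2).
Bind u := app(e,2); substituting into the one remaining equation that mentions u gives: app(t,app(y,a)) ≐ app(app(e,2),app(app(2,7),a)).
Decompose app/2: h(v) ≐ w,  app(7,app(w,v)) ≐ y2.
Bind w := h(v); substituting into the one remaining equation that mentions w gives: app(7,app(h(v),v)) ≐ y2.
Bind y2 := app(7,app(h(v),v)); no other remaining equation mentions y2.
Decompose app/2: h(v) ≐ h(h(unit)),  app(z,x) ≐ app(h(t),unit).
Decompose h/1: v ≐ h(unit).
Bind v := h(unit); no other remaining equation mentions v. Substituting into the earlier bindings gives w := h(h(unit)), y2 := app(7,app(h(h(unit)),h(unit))).
Decompose app/2: z ≐ h(t),  x ≐ unit.
Bind z := h(t); no other remaining equation mentions z.
Bind x := unit; no other remaining equation mentions x.
Decompose app/2: t ≐ app(e,2),  app(y,a) ≐ app(app(2,7),a).
Bind t := app(e,2); no other remaining equation mentions t. Substituting into the earlier binding gives z := h(app(e,2)).
Decompose app/2: y ≐ app(2,7),  a ≐ a.
Bind y := app(2,7); no other remaining equation mentions y.
Delete trivial equation a ≐ a.
MGU = { u := app(e,2), w := h(h(unit)), y2 := app(7,app(h(h(unit)),h(unit))), v := h(unit), z := h(app(e,2)), x := unit, t := app(e,2), y := app(2,7) }, so y2 := app(7,app(h(h(unit)),h(unit))).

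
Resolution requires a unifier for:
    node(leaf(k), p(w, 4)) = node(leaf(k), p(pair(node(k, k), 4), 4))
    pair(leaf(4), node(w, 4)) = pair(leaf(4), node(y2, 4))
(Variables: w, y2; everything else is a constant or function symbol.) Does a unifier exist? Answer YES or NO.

YES

Decompose node/2: leaf(k) = leaf(k),  p(w, 4) = p(pair(node(k, k), 4), 4).
Delete trivial equation leaf(k) = leaf(k).
Decompose p/2: w = pair(node(k, k), 4),  4 = 4.
Bind w := pair(node(k, k), 4); substituting into the one remaining equation that mentions w gives: pair(leaf(4), node(pair(node(k, k), 4), 4)) = pair(leaf(4), node(y2, 4)).
Delete trivial equation 4 = 4.
Decompose pair/2: leaf(4) = leaf(4),  node(pair(node(k, k), 4), 4) = node(y2, 4).
Delete trivial equation leaf(4) = leaf(4).
Decompose node/2: pair(node(k, k), 4) = y2,  4 = 4.
Bind y2 := pair(node(k, k), 4); no other remaining equation mentions y2.
Delete trivial equation 4 = 4.
No equations remain and no clash or occurs-check failure arose, so a unifier exists.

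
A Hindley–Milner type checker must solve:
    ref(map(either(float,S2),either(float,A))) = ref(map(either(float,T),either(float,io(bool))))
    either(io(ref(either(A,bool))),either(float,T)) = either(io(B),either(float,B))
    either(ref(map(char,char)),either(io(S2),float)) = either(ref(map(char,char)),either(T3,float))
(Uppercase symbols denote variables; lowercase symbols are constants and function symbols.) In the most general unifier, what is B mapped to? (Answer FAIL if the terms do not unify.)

ref(either(io(bool),bool))

Decompose ref/1: map(either(float,S2),either(float,A)) = map(either(float,T),either(float,io(bool))).
Decompose map/2: either(float,S2) = either(float,T),  either(float,A) = either(float,io(bool)).
Decompose either/2: float = float,  S2 = T.
Delete trivial equation float = float.
Bind S2 := T; substituting into the one remaining equation that mentions S2 gives: either(ref(map(char,char)),either(io(T),float)) = either(ref(map(char,char)),either(T3,float)).
Decompose either/2: float = float,  A = io(bool).
Delete trivial equation float = float.
Bind A := io(bool); substituting into the one remaining equation that mentions A gives: either(io(ref(either(io(bool),bool))),either(float,T)) = either(io(B),either(float,B)).
Decompose either/2: io(ref(either(io(bool),bool))) = io(B),  either(float,T) = either(float,B).
Decompose io/1: ref(either(io(bool),bool)) = B.
Bind B := ref(either(io(bool),bool)); substituting into the one remaining equation that mentions B gives: either(float,T) = either(float,ref(either(io(bool),bool))).
Decompose either/2: float = float,  T = ref(either(io(bool),bool)).
Delete trivial equation float = float.
Bind T := ref(either(io(bool),bool)); substituting into the remaining equation gives: either(ref(map(char,char)),either(io(ref(either(io(bool),bool))),float)) = either(ref(map(char,char)),either(T3,float)). Substituting into the earlier binding gives S2 := ref(either(io(bool),bool)).
Decompose either/2: ref(map(char,char)) = ref(map(char,char)),  either(io(ref(either(io(bool),bool))),float) = either(T3,float).
Delete trivial equation ref(map(char,char)) = ref(map(char,char)).
Decompose either/2: io(ref(either(io(bool),bool))) = T3,  float = float.
Bind T3 := io(ref(either(io(bool),bool))); no other remaining equation mentions T3.
Delete trivial equation float = float.
MGU = { S2 ↦ ref(either(io(bool),bool)), A ↦ io(bool), B ↦ ref(either(io(bool),bool)), T ↦ ref(either(io(bool),bool)), T3 ↦ io(ref(either(io(bool),bool))) }, so B ↦ ref(either(io(bool),bool)).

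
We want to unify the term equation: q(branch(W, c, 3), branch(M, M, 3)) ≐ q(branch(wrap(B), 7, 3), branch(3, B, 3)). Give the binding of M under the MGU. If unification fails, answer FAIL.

Decompose q/2: branch(W, c, 3) ≐ branch(wrap(B), 7, 3),  branch(M, M, 3) ≐ branch(3, B, 3).
Decompose branch/3: W ≐ wrap(B),  c ≐ 7,  3 ≐ 3.
Bind W := wrap(B); no other remaining equation mentions W.
Clash: constants c and 7 differ; no unifier exists.

FAIL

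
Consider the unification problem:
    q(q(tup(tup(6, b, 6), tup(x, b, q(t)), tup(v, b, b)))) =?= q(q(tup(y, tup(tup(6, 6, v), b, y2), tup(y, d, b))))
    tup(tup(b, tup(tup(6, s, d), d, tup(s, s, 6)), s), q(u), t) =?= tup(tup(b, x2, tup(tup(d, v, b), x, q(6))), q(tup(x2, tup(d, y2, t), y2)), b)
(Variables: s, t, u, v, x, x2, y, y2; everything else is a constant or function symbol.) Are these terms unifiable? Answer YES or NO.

NO

Decompose q/1: q(tup(tup(6, b, 6), tup(x, b, q(t)), tup(v, b, b))) =?= q(tup(y, tup(tup(6, 6, v), b, y2), tup(y, d, b))).
Decompose q/1: tup(tup(6, b, 6), tup(x, b, q(t)), tup(v, b, b)) =?= tup(y, tup(tup(6, 6, v), b, y2), tup(y, d, b)).
Decompose tup/3: tup(6, b, 6) =?= y,  tup(x, b, q(t)) =?= tup(tup(6, 6, v), b, y2),  tup(v, b, b) =?= tup(y, d, b).
Bind y := tup(6, b, 6); substituting into the one remaining equation that mentions y gives: tup(v, b, b) =?= tup(tup(6, b, 6), d, b).
Decompose tup/3: x =?= tup(6, 6, v),  b =?= b,  q(t) =?= y2.
Bind x := tup(6, 6, v); substituting into the one remaining equation that mentions x gives: tup(tup(b, tup(tup(6, s, d), d, tup(s, s, 6)), s), q(u), t) =?= tup(tup(b, x2, tup(tup(d, v, b), tup(6, 6, v), q(6))), q(tup(x2, tup(d, y2, t), y2)), b).
Delete trivial equation b =?= b.
Bind y2 := q(t); substituting into the one remaining equation that mentions y2 gives: tup(tup(b, tup(tup(6, s, d), d, tup(s, s, 6)), s), q(u), t) =?= tup(tup(b, x2, tup(tup(d, v, b), tup(6, 6, v), q(6))), q(tup(x2, tup(d, q(t), t), q(t))), b).
Decompose tup/3: v =?= tup(6, b, 6),  b =?= d,  b =?= b.
Bind v := tup(6, b, 6); substituting into the one remaining equation that mentions v gives: tup(tup(b, tup(tup(6, s, d), d, tup(s, s, 6)), s), q(u), t) =?= tup(tup(b, x2, tup(tup(d, tup(6, b, 6), b), tup(6, 6, tup(6, b, 6)), q(6))), q(tup(x2, tup(d, q(t), t), q(t))), b). Substituting into the earlier binding gives x := tup(6, 6, tup(6, b, 6)).
Clash: constants b and d differ; no unifier exists.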